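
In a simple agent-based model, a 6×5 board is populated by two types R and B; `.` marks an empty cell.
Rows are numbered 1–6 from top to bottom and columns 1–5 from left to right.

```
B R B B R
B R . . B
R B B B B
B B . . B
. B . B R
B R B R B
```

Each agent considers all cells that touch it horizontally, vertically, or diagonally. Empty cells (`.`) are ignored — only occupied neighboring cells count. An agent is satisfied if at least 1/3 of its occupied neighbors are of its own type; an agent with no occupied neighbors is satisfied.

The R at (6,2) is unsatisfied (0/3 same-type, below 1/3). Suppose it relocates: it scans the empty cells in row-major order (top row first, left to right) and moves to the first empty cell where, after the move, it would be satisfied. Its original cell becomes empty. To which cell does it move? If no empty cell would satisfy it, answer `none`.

Vacating (6,2). Empty cells in order:
  (2,3): 2/7 same-type → still unsatisfied.
  (2,4): 1/7 same-type → still unsatisfied.
  (4,3): 0/6 same-type → still unsatisfied.
  (4,4): 1/6 same-type → still unsatisfied.
  (5,1): 0/4 same-type → still unsatisfied.
  (5,3): 1/5 same-type → still unsatisfied.

none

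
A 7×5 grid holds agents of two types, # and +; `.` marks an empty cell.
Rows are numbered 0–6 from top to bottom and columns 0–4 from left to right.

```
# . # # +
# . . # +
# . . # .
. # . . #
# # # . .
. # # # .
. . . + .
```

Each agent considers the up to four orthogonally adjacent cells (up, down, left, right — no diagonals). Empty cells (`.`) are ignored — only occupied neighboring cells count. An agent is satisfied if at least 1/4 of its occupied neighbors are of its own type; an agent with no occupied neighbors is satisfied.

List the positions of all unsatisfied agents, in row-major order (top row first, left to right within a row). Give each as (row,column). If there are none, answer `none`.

Row 0: (0,0)# 1/1 ok · (0,2)# 1/1 ok · (0,3)# 2/3 ok · (0,4)+ 1/2 ok
Row 1: (1,0)# 2/2 ok · (1,3)# 2/3 ok · (1,4)+ 1/2 ok
Row 2: (2,0)# 1/1 ok · (2,3)# 1/1 ok
Row 3: (3,1)# 1/1 ok · (3,4)# 0/0 ok
Row 4: (4,0)# 1/1 ok · (4,1)# 4/4 ok · (4,2)# 2/2 ok
Row 5: (5,1)# 2/2 ok · (5,2)# 3/3 ok · (5,3)# 1/2 ok
Row 6: (6,3)+ 0/1 unhappy

(6,3)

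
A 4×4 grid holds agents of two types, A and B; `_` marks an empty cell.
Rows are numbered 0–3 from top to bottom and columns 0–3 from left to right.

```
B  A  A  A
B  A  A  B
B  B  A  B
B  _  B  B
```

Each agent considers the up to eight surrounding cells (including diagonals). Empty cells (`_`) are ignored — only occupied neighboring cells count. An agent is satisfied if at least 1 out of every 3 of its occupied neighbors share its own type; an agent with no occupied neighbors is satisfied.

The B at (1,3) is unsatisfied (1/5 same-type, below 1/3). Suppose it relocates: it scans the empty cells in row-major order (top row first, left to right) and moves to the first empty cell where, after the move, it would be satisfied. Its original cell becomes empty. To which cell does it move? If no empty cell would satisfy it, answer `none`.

(3,1)

Vacating (1,3). Empty cells in order:
  (3,1): 4/5 same-type → satisfied — stop here.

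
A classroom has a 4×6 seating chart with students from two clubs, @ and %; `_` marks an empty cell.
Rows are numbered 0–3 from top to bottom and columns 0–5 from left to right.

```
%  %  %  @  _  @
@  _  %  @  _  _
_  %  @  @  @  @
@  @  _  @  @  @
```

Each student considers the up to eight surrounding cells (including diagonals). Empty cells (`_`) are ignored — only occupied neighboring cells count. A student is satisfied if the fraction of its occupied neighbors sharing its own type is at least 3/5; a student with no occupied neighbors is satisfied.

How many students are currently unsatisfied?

7

(0,0)% 1/2 ✗
(0,1)% 3/4 ✓
(0,2)% 2/4 ✗
(0,3)@ 1/3 ✗
(0,5)@ 0/0 ✓
(1,0)@ 0/3 ✗
(1,2)% 3/7 ✗
(1,3)@ 4/6 ✓
(2,1)% 1/5 ✗
(2,2)@ 4/6 ✓
(2,3)@ 5/6 ✓
(2,4)@ 6/6 ✓
(2,5)@ 3/3 ✓
(3,0)@ 1/2 ✗
(3,1)@ 2/3 ✓
(3,3)@ 4/4 ✓
(3,4)@ 5/5 ✓
(3,5)@ 3/3 ✓
Unsatisfied: (0,0), (0,2), (0,3), (1,0), (1,2), (2,1), (3,0) — 7 in total.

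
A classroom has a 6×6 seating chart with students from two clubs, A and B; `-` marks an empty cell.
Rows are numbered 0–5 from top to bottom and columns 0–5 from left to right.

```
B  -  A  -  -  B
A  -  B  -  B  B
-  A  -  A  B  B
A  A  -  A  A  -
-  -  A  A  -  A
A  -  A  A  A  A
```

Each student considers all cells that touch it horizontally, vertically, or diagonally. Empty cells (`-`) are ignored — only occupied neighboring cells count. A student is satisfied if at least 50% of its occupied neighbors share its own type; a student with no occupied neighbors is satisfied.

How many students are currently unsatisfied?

(0,0)B 0/1 unhappy
(0,2)A 0/1 unhappy
(0,5)B 2/2 ok
(1,0)A 1/2 ok
(1,2)B 0/3 unhappy
(1,4)B 4/5 ok
(1,5)B 4/4 ok
(2,1)A 3/4 ok
(2,3)A 2/5 unhappy
(2,4)B 3/6 ok
(2,5)B 3/4 ok
(3,0)A 2/2 ok
(3,1)A 3/3 ok
(3,3)A 4/5 ok
(3,4)A 4/6 ok
(4,2)A 5/5 ok
(4,3)A 6/6 ok
(4,5)A 3/3 ok
(5,0)A 0/0 ok
(5,2)A 3/3 ok
(5,3)A 4/4 ok
(5,4)A 4/4 ok
(5,5)A 2/2 ok
Unsatisfied: (0,0), (0,2), (1,2), (2,3) — 4 in total.

4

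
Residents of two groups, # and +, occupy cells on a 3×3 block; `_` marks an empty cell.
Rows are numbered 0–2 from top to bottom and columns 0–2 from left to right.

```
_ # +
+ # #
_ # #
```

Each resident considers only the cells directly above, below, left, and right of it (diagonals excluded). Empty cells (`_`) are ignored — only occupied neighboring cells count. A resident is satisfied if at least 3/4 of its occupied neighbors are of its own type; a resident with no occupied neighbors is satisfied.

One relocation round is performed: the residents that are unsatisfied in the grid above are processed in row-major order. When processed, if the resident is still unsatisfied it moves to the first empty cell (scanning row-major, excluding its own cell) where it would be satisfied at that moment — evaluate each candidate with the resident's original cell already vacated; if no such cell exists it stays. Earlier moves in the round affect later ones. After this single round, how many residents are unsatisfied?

Initially unsatisfied (in order): (0,1), (0,2), (1,0), (1,2).
  (0,1): no empty cell satisfies it; stays.
  (0,2): no empty cell satisfies it; stays.
  (1,0): no empty cell satisfies it; stays.
  (1,2): no empty cell satisfies it; stays.
Resulting grid:
_ # +
+ # #
_ # #
Unsatisfied now: (0,1), (0,2), (1,0), (1,2).

4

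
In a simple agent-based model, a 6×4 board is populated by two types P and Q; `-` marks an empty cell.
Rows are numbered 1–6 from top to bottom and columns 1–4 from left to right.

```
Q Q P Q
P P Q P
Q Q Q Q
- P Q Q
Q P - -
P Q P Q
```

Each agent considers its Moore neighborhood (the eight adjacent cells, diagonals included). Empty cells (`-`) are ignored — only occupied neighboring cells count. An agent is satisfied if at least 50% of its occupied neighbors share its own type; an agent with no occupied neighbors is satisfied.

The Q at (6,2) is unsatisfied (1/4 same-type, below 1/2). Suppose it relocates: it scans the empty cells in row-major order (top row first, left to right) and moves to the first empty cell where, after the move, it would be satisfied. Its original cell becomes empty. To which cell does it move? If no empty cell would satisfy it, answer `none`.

(4,1)

Vacating (6,2). Empty cells in order:
  (4,1): 3/5 same-type → satisfied — stop here.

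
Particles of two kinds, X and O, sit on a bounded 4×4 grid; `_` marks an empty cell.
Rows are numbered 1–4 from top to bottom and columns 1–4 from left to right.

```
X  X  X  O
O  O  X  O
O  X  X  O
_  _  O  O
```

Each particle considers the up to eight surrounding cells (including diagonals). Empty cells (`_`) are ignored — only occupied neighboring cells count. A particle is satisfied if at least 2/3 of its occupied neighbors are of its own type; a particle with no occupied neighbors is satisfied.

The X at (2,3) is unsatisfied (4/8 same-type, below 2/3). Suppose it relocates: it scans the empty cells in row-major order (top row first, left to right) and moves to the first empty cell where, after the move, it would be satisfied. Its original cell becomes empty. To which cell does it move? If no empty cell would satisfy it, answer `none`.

none

Vacating (2,3). Empty cells in order:
  (4,1): 1/2 same-type → still unsatisfied.
  (4,2): 2/4 same-type → still unsatisfied.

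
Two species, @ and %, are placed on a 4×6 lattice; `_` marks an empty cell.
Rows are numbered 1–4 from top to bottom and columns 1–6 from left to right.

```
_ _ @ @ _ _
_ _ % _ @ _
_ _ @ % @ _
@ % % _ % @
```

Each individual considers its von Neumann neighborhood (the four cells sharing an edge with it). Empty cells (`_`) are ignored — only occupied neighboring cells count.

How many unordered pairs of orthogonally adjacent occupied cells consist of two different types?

Scan each occupied cell's neighbors to the right and below so each pair is counted once.
Row 1: @(1,3)–@(1,4)= @(1,3)–%(2,3)≠  → 1/2 unlike.
Row 2: %(2,3)–@(3,3)≠ @(2,5)–@(3,5)=  → 1/2 unlike.
Row 3: @(3,3)–%(3,4)≠ @(3,3)–%(4,3)≠ %(3,4)–@(3,5)≠ @(3,5)–%(4,5)≠  → 4/4 unlike.
Row 4: @(4,1)–%(4,2)≠ %(4,2)–%(4,3)= %(4,5)–@(4,6)≠  → 2/3 unlike.
Total adjacent occupied pairs: 11; unlike-type pairs: 8.

8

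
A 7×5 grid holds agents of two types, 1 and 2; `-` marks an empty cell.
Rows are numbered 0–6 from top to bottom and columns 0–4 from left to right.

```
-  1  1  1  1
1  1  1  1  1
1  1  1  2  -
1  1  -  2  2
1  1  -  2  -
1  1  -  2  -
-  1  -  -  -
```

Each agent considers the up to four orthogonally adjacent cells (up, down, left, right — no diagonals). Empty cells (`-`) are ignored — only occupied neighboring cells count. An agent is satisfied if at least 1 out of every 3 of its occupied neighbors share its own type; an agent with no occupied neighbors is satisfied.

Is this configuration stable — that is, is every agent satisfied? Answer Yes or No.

Row 0: (0,1)1 2/2 ok · (0,2)1 3/3 ok · (0,3)1 3/3 ok · (0,4)1 2/2 ok
Row 1: (1,0)1 2/2 ok · (1,1)1 4/4 ok · (1,2)1 4/4 ok · (1,3)1 3/4 ok · (1,4)1 2/2 ok
Row 2: (2,0)1 3/3 ok · (2,1)1 4/4 ok · (2,2)1 2/3 ok · (2,3)2 1/3 ok
Row 3: (3,0)1 3/3 ok · (3,1)1 3/3 ok · (3,3)2 3/3 ok · (3,4)2 1/1 ok
Row 4: (4,0)1 3/3 ok · (4,1)1 3/3 ok · (4,3)2 2/2 ok
Row 5: (5,0)1 2/2 ok · (5,1)1 3/3 ok · (5,3)2 1/1 ok
Row 6: (6,1)1 1/1 ok
All meet the threshold, so the configuration is stable.

Yes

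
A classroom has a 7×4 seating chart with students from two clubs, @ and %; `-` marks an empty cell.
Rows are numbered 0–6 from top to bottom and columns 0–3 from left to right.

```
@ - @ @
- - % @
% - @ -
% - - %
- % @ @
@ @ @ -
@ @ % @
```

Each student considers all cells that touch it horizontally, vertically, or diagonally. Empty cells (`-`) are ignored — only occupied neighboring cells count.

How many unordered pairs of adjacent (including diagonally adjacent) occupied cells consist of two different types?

15

Scan each occupied cell's neighbors to the right and below (and the two forward diagonals) so each pair is counted once.
From row 0: 2 unlike of 5 pairs (running 2/5).
From row 1: 2 unlike of 3 pairs (running 4/8).
From row 2: 1 unlike of 2 pairs (running 5/10).
From row 3: 2 unlike of 3 pairs (running 7/13).
From row 4: 4 unlike of 8 pairs (running 11/21).
From row 5: 2 unlike of 10 pairs (running 13/31).
From row 6: 2 unlike of 3 pairs (running 15/34).
Total adjacent occupied pairs: 34; unlike-type pairs: 15.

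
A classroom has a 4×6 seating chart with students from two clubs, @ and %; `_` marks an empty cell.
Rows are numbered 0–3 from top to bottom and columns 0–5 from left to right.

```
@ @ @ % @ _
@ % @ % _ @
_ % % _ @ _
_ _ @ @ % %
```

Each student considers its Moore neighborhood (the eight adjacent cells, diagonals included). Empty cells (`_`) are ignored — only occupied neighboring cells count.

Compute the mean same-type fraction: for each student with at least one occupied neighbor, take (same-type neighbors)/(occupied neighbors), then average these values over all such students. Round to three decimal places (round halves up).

Row 0: (0,0)@ 2/3 · (0,1)@ 4/5 · (0,2)@ 2/5 · (0,3)% 1/4 · (0,4)@ 1/3
Row 1: (1,0)@ 2/4 · (1,1)% 2/7 · (1,2)@ 2/7 · (1,3)% 2/6 · (1,5)@ 2/2
Row 2: (2,1)% 2/5 · (2,2)% 3/6 · (2,4)@ 2/5
Row 3: (3,2)@ 1/3 · (3,3)@ 2/4 · (3,4)% 1/3 · (3,5)% 1/2
Sum over 17 students: 2/3 + 4/5 + 2/5 + 1/4 + 1/3 + 2/4 + 2/7 + 2/7 + 2/6 + 2/2 + 2/5 + 3/6 + 2/5 + 1/3 + 2/4 + 1/3 + 1/2 = 219/28; mean = 219/28 ÷ 17 = 219/476 = 0.460084… → 0.460.

0.460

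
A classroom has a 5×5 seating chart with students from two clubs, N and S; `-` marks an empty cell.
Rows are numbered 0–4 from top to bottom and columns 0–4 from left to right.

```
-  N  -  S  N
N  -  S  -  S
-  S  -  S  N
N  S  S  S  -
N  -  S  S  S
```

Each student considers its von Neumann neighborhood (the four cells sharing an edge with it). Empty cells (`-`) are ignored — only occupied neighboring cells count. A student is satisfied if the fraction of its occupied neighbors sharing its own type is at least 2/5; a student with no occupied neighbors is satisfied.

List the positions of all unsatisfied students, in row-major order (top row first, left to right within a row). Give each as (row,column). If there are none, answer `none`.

(0,3), (0,4), (1,4), (2,4)

(0,1)N 0/0 ok
(0,3)S 0/1 unhappy
(0,4)N 0/2 unhappy
(1,0)N 0/0 ok
(1,2)S 0/0 ok
(1,4)S 0/2 unhappy
(2,1)S 1/1 ok
(2,3)S 1/2 ok
(2,4)N 0/2 unhappy
(3,0)N 1/2 ok
(3,1)S 2/3 ok
(3,2)S 3/3 ok
(3,3)S 3/3 ok
(4,0)N 1/1 ok
(4,2)S 2/2 ok
(4,3)S 3/3 ok
(4,4)S 1/1 ok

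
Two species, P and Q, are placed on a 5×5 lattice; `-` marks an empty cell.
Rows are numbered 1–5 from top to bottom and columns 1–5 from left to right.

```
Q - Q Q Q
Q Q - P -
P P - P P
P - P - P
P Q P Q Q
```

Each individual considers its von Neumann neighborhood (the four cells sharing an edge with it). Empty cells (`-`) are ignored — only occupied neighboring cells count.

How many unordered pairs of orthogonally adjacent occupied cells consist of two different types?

Scan each occupied cell's neighbors to the right and below so each pair is counted once.
From row 1: 1 unlike of 4 pairs (running 1/4).
From row 2: 2 unlike of 4 pairs (running 3/8).
From row 3: 0 unlike of 4 pairs (running 3/12).
From row 4: 1 unlike of 3 pairs (running 4/15).
From row 5: 3 unlike of 4 pairs (running 7/19).
Total adjacent occupied pairs: 19; unlike-type pairs: 7.

7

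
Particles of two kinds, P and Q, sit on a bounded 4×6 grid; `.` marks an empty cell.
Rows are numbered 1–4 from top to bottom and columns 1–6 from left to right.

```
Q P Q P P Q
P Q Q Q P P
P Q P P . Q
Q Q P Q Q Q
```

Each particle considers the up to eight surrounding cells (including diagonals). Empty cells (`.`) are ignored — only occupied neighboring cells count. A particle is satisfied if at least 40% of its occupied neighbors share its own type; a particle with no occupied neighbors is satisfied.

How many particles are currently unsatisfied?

7

(1,1)Q 1/3 not
(1,2)P 1/5 not
(1,3)Q 3/5 satisfied
(1,4)P 2/5 satisfied
(1,5)P 3/5 satisfied
(1,6)Q 0/3 not
(2,1)P 2/5 satisfied
(2,2)Q 4/8 satisfied
(2,3)Q 4/8 satisfied
(2,4)Q 2/7 not
(2,5)P 4/7 satisfied
(2,6)P 2/4 satisfied
(3,1)P 1/5 not
(3,2)Q 4/8 satisfied
(3,3)P 2/8 not
(3,4)P 3/7 satisfied
(3,6)Q 2/4 satisfied
(4,1)Q 2/3 satisfied
(4,2)Q 2/5 satisfied
(4,3)P 2/5 satisfied
(4,4)Q 1/4 not
(4,5)Q 3/4 satisfied
(4,6)Q 2/2 satisfied
Unsatisfied: (1,1), (1,2), (1,6), (2,4), (3,1), (3,3), (4,4) — 7 in total.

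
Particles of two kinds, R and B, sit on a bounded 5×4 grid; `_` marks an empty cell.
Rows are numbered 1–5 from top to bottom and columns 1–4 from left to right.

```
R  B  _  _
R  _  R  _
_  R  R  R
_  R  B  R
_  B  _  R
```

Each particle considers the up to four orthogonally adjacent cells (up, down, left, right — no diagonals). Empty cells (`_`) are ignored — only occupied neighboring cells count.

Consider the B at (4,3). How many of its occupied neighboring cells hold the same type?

Occupied neighbors of (4,3): (3,3)=R, (4,2)=R, (4,4)=R.
Same type (B): 0 of 3.

0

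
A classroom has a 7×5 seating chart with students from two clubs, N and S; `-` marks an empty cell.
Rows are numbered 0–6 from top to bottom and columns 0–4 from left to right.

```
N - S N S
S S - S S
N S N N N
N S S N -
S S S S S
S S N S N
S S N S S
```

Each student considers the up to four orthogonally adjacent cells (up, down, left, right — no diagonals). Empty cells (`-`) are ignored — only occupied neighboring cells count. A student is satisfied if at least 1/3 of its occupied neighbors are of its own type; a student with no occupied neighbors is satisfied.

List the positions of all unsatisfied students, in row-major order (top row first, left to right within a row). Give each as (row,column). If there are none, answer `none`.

Row 0: (0,0)N 0/1 unhappy · (0,2)S 0/1 unhappy · (0,3)N 0/3 unhappy · (0,4)S 1/2 ok
Row 1: (1,0)S 1/3 ok · (1,1)S 2/2 ok · (1,3)S 1/3 ok · (1,4)S 2/3 ok
Row 2: (2,0)N 1/3 ok · (2,1)S 2/4 ok · (2,2)N 1/3 ok · (2,3)N 3/4 ok · (2,4)N 1/2 ok
Row 3: (3,0)N 1/3 ok · (3,1)S 3/4 ok · (3,2)S 2/4 ok · (3,3)N 1/3 ok
Row 4: (4,0)S 2/3 ok · (4,1)S 4/4 ok · (4,2)S 3/4 ok · (4,3)S 3/4 ok · (4,4)S 1/2 ok
Row 5: (5,0)S 3/3 ok · (5,1)S 3/4 ok · (5,2)N 1/4 unhappy · (5,3)S 2/4 ok · (5,4)N 0/3 unhappy
Row 6: (6,0)S 2/2 ok · (6,1)S 2/3 ok · (6,2)N 1/3 ok · (6,3)S 2/3 ok · (6,4)S 1/2 ok

(0,0), (0,2), (0,3), (5,2), (5,4)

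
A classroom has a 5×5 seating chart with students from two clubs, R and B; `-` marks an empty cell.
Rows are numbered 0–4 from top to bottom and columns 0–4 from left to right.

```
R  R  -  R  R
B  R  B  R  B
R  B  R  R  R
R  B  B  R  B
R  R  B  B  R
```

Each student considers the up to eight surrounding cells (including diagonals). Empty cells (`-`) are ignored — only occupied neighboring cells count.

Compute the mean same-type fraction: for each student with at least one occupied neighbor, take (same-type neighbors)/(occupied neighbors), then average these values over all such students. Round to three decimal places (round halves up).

0.468

(0,0)R 2/3
(0,1)R 2/4
(0,3)R 2/4
(0,4)R 2/3
(1,0)B 1/5
(1,1)R 4/7
(1,2)B 1/7
(1,3)R 5/7
(1,4)B 0/5
(2,0)R 2/5
(2,1)B 4/8
(2,2)R 4/8
(2,3)R 4/8
(2,4)R 3/5
(3,0)R 3/5
(3,1)B 3/8
(3,2)B 4/8
(3,3)R 4/8
(3,4)B 1/5
(4,0)R 2/3
(4,1)R 2/5
(4,2)B 3/5
(4,3)B 3/5
(4,4)R 1/3
Sum over 24 students: 2/3 + 2/4 + 2/4 + 2/3 + 1/5 + 4/7 + 1/7 + 5/7 + 0/5 + 2/5 + 4/8 + 4/8 + 4/8 + 3/5 + 3/5 + 3/8 + 4/8 + 4/8 + 1/5 + 2/3 + 2/5 + 3/5 + 3/5 + 1/3 = 9439/840; mean = 9439/840 ÷ 24 = 9439/20160 = 0.468204… → 0.468.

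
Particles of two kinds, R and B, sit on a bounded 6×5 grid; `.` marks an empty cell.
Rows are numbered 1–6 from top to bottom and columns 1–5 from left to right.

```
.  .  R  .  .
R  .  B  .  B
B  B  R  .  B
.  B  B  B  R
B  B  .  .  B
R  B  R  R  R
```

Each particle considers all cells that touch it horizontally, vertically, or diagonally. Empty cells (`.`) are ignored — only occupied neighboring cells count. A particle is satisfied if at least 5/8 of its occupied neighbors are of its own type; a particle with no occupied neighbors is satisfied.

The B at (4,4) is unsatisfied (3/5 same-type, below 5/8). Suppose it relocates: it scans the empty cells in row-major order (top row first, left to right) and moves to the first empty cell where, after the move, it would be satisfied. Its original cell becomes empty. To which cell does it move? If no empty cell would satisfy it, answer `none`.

Vacating (4,4). Empty cells in order:
  (1,1): 0/1 same-type → still unsatisfied.
  (1,2): 1/3 same-type → still unsatisfied.
  (1,4): 2/3 same-type → satisfied — stop here.

(1,4)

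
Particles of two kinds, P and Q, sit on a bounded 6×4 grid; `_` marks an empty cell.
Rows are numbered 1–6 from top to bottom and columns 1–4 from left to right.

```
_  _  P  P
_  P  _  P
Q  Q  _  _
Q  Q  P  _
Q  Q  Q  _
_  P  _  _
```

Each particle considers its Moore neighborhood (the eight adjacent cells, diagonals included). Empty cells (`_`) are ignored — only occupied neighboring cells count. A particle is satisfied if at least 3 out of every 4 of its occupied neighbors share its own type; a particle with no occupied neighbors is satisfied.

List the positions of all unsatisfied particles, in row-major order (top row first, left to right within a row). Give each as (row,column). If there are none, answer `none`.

(1,3)P 3/3 satisfied
(1,4)P 2/2 satisfied
(2,2)P 1/3 not
(2,4)P 2/2 satisfied
(3,1)Q 3/4 satisfied
(3,2)Q 3/5 not
(4,1)Q 5/5 satisfied
(4,2)Q 6/7 satisfied
(4,3)P 0/4 not
(5,1)Q 3/4 satisfied
(5,2)Q 4/6 not
(5,3)Q 2/4 not
(6,2)P 0/3 not

(2,2), (3,2), (4,3), (5,2), (5,3), (6,2)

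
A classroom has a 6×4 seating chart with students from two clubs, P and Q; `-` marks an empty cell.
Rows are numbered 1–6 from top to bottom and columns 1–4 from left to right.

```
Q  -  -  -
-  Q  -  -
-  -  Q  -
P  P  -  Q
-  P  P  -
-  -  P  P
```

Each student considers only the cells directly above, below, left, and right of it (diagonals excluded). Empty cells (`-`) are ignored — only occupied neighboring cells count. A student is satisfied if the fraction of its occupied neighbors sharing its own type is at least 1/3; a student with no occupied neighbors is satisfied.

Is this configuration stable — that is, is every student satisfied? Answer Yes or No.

Row 1: (1,1)Q 0/0 satisfied
Row 2: (2,2)Q 0/0 satisfied
Row 3: (3,3)Q 0/0 satisfied
Row 4: (4,1)P 1/1 satisfied · (4,2)P 2/2 satisfied · (4,4)Q 0/0 satisfied
Row 5: (5,2)P 2/2 satisfied · (5,3)P 2/2 satisfied
Row 6: (6,3)P 2/2 satisfied · (6,4)P 1/1 satisfied
All meet the threshold, so the configuration is stable.

Yes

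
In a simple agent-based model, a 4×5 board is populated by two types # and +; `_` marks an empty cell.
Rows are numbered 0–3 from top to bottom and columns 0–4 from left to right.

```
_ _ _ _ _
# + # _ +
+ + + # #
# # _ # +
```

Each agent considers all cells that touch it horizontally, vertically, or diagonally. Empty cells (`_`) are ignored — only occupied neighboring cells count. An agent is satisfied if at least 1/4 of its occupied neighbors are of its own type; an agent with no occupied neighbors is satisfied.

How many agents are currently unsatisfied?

3

(1,0)# 0/3 not
(1,1)+ 3/5 satisfied
(1,2)# 1/4 satisfied
(1,4)+ 0/2 not
(2,0)+ 2/5 satisfied
(2,1)+ 3/7 satisfied
(2,2)+ 2/6 satisfied
(2,3)# 3/6 satisfied
(2,4)# 2/4 satisfied
(3,0)# 1/3 satisfied
(3,1)# 1/4 satisfied
(3,3)# 2/4 satisfied
(3,4)+ 0/3 not
Unsatisfied: (1,0), (1,4), (3,4) — 3 in total.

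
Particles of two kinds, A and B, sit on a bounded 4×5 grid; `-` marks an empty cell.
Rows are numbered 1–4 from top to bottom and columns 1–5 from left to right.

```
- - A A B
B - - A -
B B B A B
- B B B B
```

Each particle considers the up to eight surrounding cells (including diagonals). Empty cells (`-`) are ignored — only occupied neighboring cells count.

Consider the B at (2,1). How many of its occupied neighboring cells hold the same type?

Occupied neighbors of (2,1): (3,1)=B, (3,2)=B.
Same type (B): 2 of 2.

2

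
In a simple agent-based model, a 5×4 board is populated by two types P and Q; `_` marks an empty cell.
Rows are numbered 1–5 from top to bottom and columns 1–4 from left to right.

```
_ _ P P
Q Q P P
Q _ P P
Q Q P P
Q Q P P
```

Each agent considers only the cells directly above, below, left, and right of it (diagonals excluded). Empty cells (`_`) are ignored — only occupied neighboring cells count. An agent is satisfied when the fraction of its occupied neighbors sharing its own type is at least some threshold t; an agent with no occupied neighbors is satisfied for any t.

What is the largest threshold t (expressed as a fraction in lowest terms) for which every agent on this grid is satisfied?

(1,3)P 2/2
(1,4)P 2/2
(2,1)Q 2/2
(2,2)Q 1/2
(2,3)P 3/4
(2,4)P 3/3
(3,1)Q 2/2
(3,3)P 3/3
(3,4)P 3/3
(4,1)Q 3/3
(4,2)Q 2/3
(4,3)P 3/4
(4,4)P 3/3
(5,1)Q 2/2
(5,2)Q 2/3
(5,3)P 2/3
(5,4)P 2/2
The smallest same-type fraction is 1/2 at (2,2), which reduces to 1/2. Any threshold above that leaves this agent unsatisfied.

1/2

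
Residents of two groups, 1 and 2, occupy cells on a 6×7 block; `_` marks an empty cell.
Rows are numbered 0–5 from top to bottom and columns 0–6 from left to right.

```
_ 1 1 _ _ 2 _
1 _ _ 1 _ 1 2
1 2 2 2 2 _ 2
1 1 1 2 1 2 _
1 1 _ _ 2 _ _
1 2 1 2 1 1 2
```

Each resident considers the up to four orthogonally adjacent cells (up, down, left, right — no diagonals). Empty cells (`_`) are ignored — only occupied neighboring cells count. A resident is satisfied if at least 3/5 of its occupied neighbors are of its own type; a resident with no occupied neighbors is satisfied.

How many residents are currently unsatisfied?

18

(0,1)1 1/1 ✓
(0,2)1 1/1 ✓
(0,5)2 0/1 ✗
(1,0)1 1/1 ✓
(1,3)1 0/1 ✗
(1,5)1 0/2 ✗
(1,6)2 1/2 ✗
(2,0)1 2/3 ✓
(2,1)2 1/3 ✗
(2,2)2 2/3 ✓
(2,3)2 3/4 ✓
(2,4)2 1/2 ✗
(2,6)2 1/1 ✓
(3,0)1 3/3 ✓
(3,1)1 3/4 ✓
(3,2)1 1/3 ✗
(3,3)2 1/3 ✗
(3,4)1 0/4 ✗
(3,5)2 0/1 ✗
(4,0)1 3/3 ✓
(4,1)1 2/3 ✓
(4,4)2 0/2 ✗
(5,0)1 1/2 ✗
(5,1)2 0/3 ✗
(5,2)1 0/2 ✗
(5,3)2 0/2 ✗
(5,4)1 1/3 ✗
(5,5)1 1/2 ✗
(5,6)2 0/1 ✗
Unsatisfied: (0,5), (1,3), (1,5), (1,6), (2,1), (2,4), (3,2), (3,3), (3,4), (3,5), (4,4), (5,0), (5,1), (5,2), (5,3), (5,4), (5,5), (5,6) — 18 in total.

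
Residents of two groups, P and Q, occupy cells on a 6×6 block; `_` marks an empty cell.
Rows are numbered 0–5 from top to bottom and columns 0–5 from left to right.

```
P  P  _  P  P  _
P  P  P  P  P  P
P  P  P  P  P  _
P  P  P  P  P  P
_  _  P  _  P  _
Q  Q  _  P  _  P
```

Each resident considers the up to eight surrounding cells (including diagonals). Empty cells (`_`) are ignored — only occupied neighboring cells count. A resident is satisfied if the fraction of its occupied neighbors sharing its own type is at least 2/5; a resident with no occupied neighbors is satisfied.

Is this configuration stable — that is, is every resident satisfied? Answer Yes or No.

Yes

Row 0: (0,0)P 3/3 satisfied · (0,1)P 4/4 satisfied · (0,3)P 4/4 satisfied · (0,4)P 4/4 satisfied
Row 1: (1,0)P 5/5 satisfied · (1,1)P 7/7 satisfied · (1,2)P 7/7 satisfied · (1,3)P 7/7 satisfied · (1,4)P 6/6 satisfied · (1,5)P 3/3 satisfied
Row 2: (2,0)P 5/5 satisfied · (2,1)P 8/8 satisfied · (2,2)P 8/8 satisfied · (2,3)P 8/8 satisfied · (2,4)P 7/7 satisfied
Row 3: (3,0)P 3/3 satisfied · (3,1)P 6/6 satisfied · (3,2)P 6/6 satisfied · (3,3)P 7/7 satisfied · (3,4)P 5/5 satisfied · (3,5)P 3/3 satisfied
Row 4: (4,2)P 4/5 satisfied · (4,4)P 5/5 satisfied
Row 5: (5,0)Q 1/1 satisfied · (5,1)Q 1/2 satisfied · (5,3)P 2/2 satisfied · (5,5)P 1/1 satisfied
All meet the threshold, so the configuration is stable.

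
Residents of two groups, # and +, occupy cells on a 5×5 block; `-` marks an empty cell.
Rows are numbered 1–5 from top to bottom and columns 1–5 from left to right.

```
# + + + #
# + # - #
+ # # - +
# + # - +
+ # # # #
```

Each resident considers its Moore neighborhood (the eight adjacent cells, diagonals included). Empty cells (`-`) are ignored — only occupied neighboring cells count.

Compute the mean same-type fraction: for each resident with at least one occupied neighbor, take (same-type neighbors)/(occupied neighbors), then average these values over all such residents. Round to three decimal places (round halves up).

0.480

Row 1: (1,1)# 1/3 · (1,2)+ 2/5 · (1,3)+ 3/4 · (1,4)+ 1/4 · (1,5)# 1/2
Row 2: (2,1)# 2/5 · (2,2)+ 3/8 · (2,3)# 2/6 · (2,5)# 1/3
Row 3: (3,1)+ 2/5 · (3,2)# 5/8 · (3,3)# 3/5 · (3,5)+ 1/2
Row 4: (4,1)# 2/5 · (4,2)+ 2/8 · (4,3)# 5/6 · (4,5)+ 1/3
Row 5: (5,1)+ 1/3 · (5,2)# 3/5 · (5,3)# 3/4 · (5,4)# 3/4 · (5,5)# 1/2
Sum over 22 residents: 1/3 + 2/5 + 3/4 + 1/4 + 1/2 + 2/5 + 3/8 + 2/6 + 1/3 + 2/5 + 5/8 + 3/5 + 1/2 + 2/5 + 2/8 + 5/6 + 1/3 + 1/3 + 3/5 + 3/4 + 3/4 + 1/2 = 211/20; mean = 211/20 ÷ 22 = 211/440 = 0.479545… → 0.480.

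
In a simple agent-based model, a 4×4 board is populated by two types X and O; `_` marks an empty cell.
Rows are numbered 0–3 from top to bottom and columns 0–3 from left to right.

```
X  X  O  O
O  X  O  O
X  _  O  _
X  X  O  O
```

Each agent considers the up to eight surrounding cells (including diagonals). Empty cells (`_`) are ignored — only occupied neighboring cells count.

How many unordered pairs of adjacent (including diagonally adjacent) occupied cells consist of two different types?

11

Scan each occupied cell's neighbors to the right and below (and the two forward diagonals) so each pair is counted once.
Row 0: X(0,0)–X(0,1)= X(0,0)–O(1,0)≠ X(0,0)–X(1,1)= X(0,1)–O(0,2)≠ X(0,1)–X(1,1)= X(0,1)–O(1,2)≠ X(0,1)–O(1,0)≠ O(0,2)–O(0,3)= O(0,2)–O(1,2)= O(0,2)–O(1,3)= O(0,2)–X(1,1)≠ O(0,3)–O(1,3)= O(0,3)–O(1,2)=  → 5/13 unlike.
Row 1: O(1,0)–X(1,1)≠ O(1,0)–X(2,0)≠ X(1,1)–O(1,2)≠ X(1,1)–O(2,2)≠ X(1,1)–X(2,0)= O(1,2)–O(1,3)= O(1,2)–O(2,2)= O(1,3)–O(2,2)=  → 4/8 unlike.
Row 2: X(2,0)–X(3,0)= X(2,0)–X(3,1)= O(2,2)–O(3,2)= O(2,2)–O(3,3)= O(2,2)–X(3,1)≠  → 1/5 unlike.
Row 3: X(3,0)–X(3,1)= X(3,1)–O(3,2)≠ O(3,2)–O(3,3)=  → 1/3 unlike.
Total adjacent occupied pairs: 29; unlike-type pairs: 11.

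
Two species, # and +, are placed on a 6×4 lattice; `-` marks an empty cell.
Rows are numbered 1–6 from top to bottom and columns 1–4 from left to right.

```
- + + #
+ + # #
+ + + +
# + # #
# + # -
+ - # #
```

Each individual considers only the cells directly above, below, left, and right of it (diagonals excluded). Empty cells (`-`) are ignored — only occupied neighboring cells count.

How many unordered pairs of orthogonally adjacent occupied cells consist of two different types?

Scan each occupied cell's neighbors to the right and below so each pair is counted once.
From row 1: 2 unlike of 5 pairs (running 2/5).
From row 2: 3 unlike of 7 pairs (running 5/12).
From row 3: 3 unlike of 7 pairs (running 8/19).
From row 4: 2 unlike of 6 pairs (running 10/25).
From row 5: 3 unlike of 4 pairs (running 13/29).
From row 6: 0 unlike of 1 pairs (running 13/30).
Total adjacent occupied pairs: 30; unlike-type pairs: 13.

13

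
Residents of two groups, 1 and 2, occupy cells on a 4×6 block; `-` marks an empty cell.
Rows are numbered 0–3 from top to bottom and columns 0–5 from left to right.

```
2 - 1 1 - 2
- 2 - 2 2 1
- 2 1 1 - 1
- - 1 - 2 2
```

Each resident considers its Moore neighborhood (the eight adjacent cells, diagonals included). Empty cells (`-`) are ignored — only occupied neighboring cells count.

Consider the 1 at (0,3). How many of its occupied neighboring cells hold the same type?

1

Occupied neighbors of (0,3): (0,2)=1, (1,3)=2, (1,4)=2.
Same type (1): 1 of 3.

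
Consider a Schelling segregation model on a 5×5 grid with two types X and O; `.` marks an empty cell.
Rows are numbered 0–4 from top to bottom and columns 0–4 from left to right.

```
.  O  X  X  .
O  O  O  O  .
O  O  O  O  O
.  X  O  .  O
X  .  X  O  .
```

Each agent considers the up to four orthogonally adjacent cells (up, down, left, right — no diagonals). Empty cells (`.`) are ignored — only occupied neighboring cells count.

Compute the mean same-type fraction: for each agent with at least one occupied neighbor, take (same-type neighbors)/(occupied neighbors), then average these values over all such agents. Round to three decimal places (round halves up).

0.637

Row 0: (0,1)O 1/2 · (0,2)X 1/3 · (0,3)X 1/2
Row 1: (1,0)O 2/2 · (1,1)O 4/4 · (1,2)O 3/4 · (1,3)O 2/3
Row 2: (2,0)O 2/2 · (2,1)O 3/4 · (2,2)O 4/4 · (2,3)O 3/3 · (2,4)O 2/2
Row 3: (3,1)X 0/2 · (3,2)O 1/3 · (3,4)O 1/1
Row 4: (4,0)X — no occupied neighbors · (4,2)X 0/2 · (4,3)O 0/1
Sum over 17 agents: 1/2 + 1/3 + 1/2 + 2/2 + 4/4 + 3/4 + 2/3 + 2/2 + 3/4 + 4/4 + 3/3 + 2/2 + 0/2 + 1/3 + 1/1 + 0/2 + 0/1 = 65/6; mean = 65/6 ÷ 17 = 65/102 = 0.637254… → 0.637.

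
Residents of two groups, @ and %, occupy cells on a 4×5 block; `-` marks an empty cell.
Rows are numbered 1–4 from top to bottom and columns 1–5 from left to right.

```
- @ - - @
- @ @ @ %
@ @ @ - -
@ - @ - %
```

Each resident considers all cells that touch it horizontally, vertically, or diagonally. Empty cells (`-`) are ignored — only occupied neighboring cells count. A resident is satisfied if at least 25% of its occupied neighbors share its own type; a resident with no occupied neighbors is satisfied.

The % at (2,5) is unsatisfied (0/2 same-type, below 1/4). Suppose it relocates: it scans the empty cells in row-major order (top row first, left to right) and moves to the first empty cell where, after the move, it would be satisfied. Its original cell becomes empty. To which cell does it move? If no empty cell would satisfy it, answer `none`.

(3,5)

Vacating (2,5). Empty cells in order:
  (1,1): 0/2 same-type → still unsatisfied.
  (1,3): 0/4 same-type → still unsatisfied.
  (1,4): 0/3 same-type → still unsatisfied.
  (2,1): 0/4 same-type → still unsatisfied.
  (3,4): 1/5 same-type → still unsatisfied.
  (3,5): 1/2 same-type → satisfied — stop here.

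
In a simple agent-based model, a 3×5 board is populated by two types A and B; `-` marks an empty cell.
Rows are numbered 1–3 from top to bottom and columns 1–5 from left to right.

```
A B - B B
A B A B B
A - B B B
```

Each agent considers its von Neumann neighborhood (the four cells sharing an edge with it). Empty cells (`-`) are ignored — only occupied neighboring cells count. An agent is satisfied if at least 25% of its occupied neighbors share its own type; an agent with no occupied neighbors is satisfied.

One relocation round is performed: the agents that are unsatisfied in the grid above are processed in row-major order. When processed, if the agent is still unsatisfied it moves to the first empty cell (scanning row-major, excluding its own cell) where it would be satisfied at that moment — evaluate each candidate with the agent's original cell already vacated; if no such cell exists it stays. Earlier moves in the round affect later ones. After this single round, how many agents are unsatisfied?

0

Initially unsatisfied (in order): (2,3).
  (2,3) → (3,2).
Resulting grid:
A B - B B
A B - B B
A A B B B
All satisfied now.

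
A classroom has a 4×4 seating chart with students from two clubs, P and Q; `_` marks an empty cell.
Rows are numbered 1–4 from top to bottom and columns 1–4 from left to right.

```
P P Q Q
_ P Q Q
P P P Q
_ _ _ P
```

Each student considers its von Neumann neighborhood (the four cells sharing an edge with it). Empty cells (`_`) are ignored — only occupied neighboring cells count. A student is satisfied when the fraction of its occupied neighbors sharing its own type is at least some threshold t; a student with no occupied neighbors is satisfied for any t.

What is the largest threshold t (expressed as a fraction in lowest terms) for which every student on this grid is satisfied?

0/1

Row 1: (1,1)P 1/1 · (1,2)P 2/3 · (1,3)Q 2/3 · (1,4)Q 2/2
Row 2: (2,2)P 2/3 · (2,3)Q 2/4 · (2,4)Q 3/3
Row 3: (3,1)P 1/1 · (3,2)P 3/3 · (3,3)P 1/3 · (3,4)Q 1/3
Row 4: (4,4)P 0/1
The smallest same-type fraction is 0/1 at (4,4), which reduces to 0/1. Any threshold above that leaves this student unsatisfied.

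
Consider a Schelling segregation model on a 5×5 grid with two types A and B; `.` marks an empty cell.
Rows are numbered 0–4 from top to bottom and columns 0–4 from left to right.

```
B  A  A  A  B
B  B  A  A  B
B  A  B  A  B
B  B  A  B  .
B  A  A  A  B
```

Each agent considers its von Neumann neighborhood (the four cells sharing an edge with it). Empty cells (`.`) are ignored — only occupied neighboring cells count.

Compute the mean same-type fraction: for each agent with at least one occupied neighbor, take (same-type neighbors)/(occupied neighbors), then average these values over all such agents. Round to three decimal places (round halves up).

(0,0)B 1/2
(0,1)A 1/3
(0,2)A 3/3
(0,3)A 2/3
(0,4)B 1/2
(1,0)B 3/3
(1,1)B 1/4
(1,2)A 2/4
(1,3)A 3/4
(1,4)B 2/3
(2,0)B 2/3
(2,1)A 0/4
(2,2)B 0/4
(2,3)A 1/4
(2,4)B 1/2
(3,0)B 3/3
(3,1)B 1/4
(3,2)A 1/4
(3,3)B 0/3
(4,0)B 1/2
(4,1)A 1/3
(4,2)A 3/3
(4,3)A 1/3
(4,4)B 0/1
Sum over 24 agents: 1/2 + 1/3 + 3/3 + 2/3 + 1/2 + 3/3 + 1/4 + 2/4 + 3/4 + 2/3 + 2/3 + 0/4 + 0/4 + 1/4 + 1/2 + 3/3 + 1/4 + 1/4 + 0/3 + 1/2 + 1/3 + 3/3 + 1/3 + 0/1 = 45/4; mean = 45/4 ÷ 24 = 15/32 = 0.46875 → 0.469.

0.469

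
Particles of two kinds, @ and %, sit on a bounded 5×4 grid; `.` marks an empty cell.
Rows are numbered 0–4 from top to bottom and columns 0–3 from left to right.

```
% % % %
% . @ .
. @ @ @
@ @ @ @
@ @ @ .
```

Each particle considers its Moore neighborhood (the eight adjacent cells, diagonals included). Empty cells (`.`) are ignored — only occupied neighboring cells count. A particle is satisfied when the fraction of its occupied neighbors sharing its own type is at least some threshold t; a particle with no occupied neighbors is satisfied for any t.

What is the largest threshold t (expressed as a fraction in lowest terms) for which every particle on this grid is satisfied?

1/2

(0,0)% 2/2
(0,1)% 3/4
(0,2)% 2/3
(0,3)% 1/2
(1,0)% 2/3
(1,2)@ 3/6
(2,1)@ 5/6
(2,2)@ 6/6
(2,3)@ 4/4
(3,0)@ 4/4
(3,1)@ 7/7
(3,2)@ 7/7
(3,3)@ 4/4
(4,0)@ 3/3
(4,1)@ 5/5
(4,2)@ 4/4
The smallest same-type fraction is 1/2 at (0,3), which reduces to 1/2. Any threshold above that leaves this particle unsatisfied.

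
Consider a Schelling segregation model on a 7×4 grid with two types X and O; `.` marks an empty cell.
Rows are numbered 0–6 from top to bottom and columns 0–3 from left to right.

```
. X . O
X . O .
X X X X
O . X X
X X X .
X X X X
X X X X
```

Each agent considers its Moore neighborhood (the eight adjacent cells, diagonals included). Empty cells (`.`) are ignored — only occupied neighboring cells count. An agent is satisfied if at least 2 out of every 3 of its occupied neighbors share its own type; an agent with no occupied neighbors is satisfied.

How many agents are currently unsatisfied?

3

Row 0: (0,1)X 1/2 ✗ · (0,3)O 1/1 ✓
Row 1: (1,0)X 3/3 ✓ · (1,2)O 1/5 ✗
Row 2: (2,0)X 2/3 ✓ · (2,1)X 4/6 ✓ · (2,2)X 4/5 ✓ · (2,3)X 3/4 ✓
Row 3: (3,0)O 0/4 ✗ · (3,2)X 6/6 ✓ · (3,3)X 4/4 ✓
Row 4: (4,0)X 3/4 ✓ · (4,1)X 6/7 ✓ · (4,2)X 6/6 ✓
Row 5: (5,0)X 5/5 ✓ · (5,1)X 8/8 ✓ · (5,2)X 7/7 ✓ · (5,3)X 4/4 ✓
Row 6: (6,0)X 3/3 ✓ · (6,1)X 5/5 ✓ · (6,2)X 5/5 ✓ · (6,3)X 3/3 ✓
Unsatisfied: (0,1), (1,2), (3,0) — 3 in total.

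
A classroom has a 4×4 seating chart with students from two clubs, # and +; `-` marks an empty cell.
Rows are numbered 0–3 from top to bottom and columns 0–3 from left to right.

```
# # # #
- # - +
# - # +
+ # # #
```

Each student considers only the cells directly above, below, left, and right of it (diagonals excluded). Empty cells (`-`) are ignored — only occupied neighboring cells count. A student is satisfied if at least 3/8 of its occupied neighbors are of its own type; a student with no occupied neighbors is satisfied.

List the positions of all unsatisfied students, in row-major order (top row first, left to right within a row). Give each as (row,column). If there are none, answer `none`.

Row 0: (0,0)# 1/1 satisfied · (0,1)# 3/3 satisfied · (0,2)# 2/2 satisfied · (0,3)# 1/2 satisfied
Row 1: (1,1)# 1/1 satisfied · (1,3)+ 1/2 satisfied
Row 2: (2,0)# 0/1 not · (2,2)# 1/2 satisfied · (2,3)+ 1/3 not
Row 3: (3,0)+ 0/2 not · (3,1)# 1/2 satisfied · (3,2)# 3/3 satisfied · (3,3)# 1/2 satisfied

(2,0), (2,3), (3,0)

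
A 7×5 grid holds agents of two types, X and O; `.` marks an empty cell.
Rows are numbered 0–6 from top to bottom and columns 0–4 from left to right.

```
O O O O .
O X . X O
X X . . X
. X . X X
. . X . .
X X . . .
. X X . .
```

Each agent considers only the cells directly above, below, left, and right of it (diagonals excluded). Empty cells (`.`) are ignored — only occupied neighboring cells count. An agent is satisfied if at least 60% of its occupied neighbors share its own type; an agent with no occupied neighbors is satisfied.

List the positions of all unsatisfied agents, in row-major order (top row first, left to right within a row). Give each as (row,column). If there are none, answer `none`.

Row 0: (0,0)O 2/2 satisfied · (0,1)O 2/3 satisfied · (0,2)O 2/2 satisfied · (0,3)O 1/2 not
Row 1: (1,0)O 1/3 not · (1,1)X 1/3 not · (1,3)X 0/2 not · (1,4)O 0/2 not
Row 2: (2,0)X 1/2 not · (2,1)X 3/3 satisfied · (2,4)X 1/2 not
Row 3: (3,1)X 1/1 satisfied · (3,3)X 1/1 satisfied · (3,4)X 2/2 satisfied
Row 4: (4,2)X 0/0 satisfied
Row 5: (5,0)X 1/1 satisfied · (5,1)X 2/2 satisfied
Row 6: (6,1)X 2/2 satisfied · (6,2)X 1/1 satisfied

(0,3), (1,0), (1,1), (1,3), (1,4), (2,0), (2,4)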